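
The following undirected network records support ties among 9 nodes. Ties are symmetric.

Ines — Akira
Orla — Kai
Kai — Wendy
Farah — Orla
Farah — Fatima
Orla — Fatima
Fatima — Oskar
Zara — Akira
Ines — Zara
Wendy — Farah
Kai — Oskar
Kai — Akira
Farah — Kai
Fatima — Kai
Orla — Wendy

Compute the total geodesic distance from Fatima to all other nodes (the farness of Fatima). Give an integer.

Distances from Fatima: Akira:2, Farah:1, Ines:3, Kai:1, Orla:1, Oskar:1, Wendy:2, Zara:3.
Sum = 2 + 1 + 3 + 1 + 1 + 1 + 2 + 3 = 14.

14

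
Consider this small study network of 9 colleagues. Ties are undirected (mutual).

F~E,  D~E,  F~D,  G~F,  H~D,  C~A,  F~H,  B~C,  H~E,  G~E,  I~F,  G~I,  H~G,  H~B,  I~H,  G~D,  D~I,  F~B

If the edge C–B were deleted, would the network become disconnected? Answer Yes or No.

Without the C–B edge there is no alternate route between C and B, so the network disconnects. It is a bridge.

Yes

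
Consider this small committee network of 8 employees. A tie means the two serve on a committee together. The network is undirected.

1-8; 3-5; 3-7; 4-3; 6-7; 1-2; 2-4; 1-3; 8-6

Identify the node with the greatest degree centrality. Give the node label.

3

Degrees — 1:3, 2:2, 3:4, 4:2, 5:1, 6:2, 7:2, 8:2.
The maximum is 4, attained only by 3.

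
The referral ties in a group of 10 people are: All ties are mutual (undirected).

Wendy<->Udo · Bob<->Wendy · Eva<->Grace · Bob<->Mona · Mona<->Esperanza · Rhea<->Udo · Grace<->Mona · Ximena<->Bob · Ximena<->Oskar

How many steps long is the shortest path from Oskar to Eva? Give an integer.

5

One shortest route is Oskar – Ximena – Bob – Mona – Grace – Eva, which uses 5 edges, and at distance 4 from Oskar we only reach {Esperanza, Grace, Udo}, which does not include Eva. So d(Oskar,Eva) = 5.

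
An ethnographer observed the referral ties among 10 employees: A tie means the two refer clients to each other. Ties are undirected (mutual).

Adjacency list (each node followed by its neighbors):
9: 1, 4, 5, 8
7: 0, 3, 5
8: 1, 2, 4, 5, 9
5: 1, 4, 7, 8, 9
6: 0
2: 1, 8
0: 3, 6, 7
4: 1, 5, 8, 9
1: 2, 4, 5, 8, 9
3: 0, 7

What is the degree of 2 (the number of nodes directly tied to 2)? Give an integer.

2 is directly tied to 1 and 8. That is 2 neighbors, so the degree of 2 is 2.

2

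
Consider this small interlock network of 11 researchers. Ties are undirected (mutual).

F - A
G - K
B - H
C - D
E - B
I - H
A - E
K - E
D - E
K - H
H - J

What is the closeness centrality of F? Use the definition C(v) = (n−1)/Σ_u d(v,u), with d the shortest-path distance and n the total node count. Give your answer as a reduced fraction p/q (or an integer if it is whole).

5/17

Distances from F: A:1, B:3, C:4, D:3, E:2, G:4, H:4, I:5, J:5, K:3. Sum = 34.
n = 11, so closeness = 10/34 = 5/17.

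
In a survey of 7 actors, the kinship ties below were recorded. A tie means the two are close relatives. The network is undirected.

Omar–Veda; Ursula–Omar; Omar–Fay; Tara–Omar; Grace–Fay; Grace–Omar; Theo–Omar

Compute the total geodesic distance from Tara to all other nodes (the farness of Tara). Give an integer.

11

Distances from Tara: Fay:2, Grace:2, Omar:1, Theo:2, Ursula:2, Veda:2.
Sum = 2 + 2 + 1 + 2 + 2 + 2 = 11.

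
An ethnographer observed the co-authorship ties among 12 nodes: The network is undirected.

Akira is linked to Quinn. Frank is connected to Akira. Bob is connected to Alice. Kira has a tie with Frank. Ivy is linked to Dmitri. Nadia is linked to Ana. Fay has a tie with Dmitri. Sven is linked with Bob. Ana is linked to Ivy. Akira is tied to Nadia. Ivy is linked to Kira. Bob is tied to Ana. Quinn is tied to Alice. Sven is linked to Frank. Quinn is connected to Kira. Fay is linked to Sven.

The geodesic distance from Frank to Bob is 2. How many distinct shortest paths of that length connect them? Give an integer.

1

The shortest distance is 2, and the only length-2 path is Frank–Sven–Bob. So there is exactly 1 shortest path.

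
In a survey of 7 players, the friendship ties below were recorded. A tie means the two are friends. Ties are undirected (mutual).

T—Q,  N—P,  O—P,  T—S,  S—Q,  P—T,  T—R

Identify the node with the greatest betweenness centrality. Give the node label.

Unnormalized betweenness of each node: N:0, O:0, P:9, Q:0, R:0, S:0, T:11.
T has the largest value, 11, making it the main broker — the node through which the most shortest paths run.

T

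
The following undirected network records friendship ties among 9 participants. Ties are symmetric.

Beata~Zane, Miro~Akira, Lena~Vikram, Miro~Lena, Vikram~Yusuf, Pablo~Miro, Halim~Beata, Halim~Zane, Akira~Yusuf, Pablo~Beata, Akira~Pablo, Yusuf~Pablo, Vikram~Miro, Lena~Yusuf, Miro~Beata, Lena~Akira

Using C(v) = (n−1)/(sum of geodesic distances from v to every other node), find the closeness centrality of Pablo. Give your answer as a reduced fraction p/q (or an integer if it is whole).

Distances from Pablo: Akira:1, Beata:1, Halim:2, Lena:2, Miro:1, Vikram:2, Yusuf:1, Zane:2. Sum = 12.
n = 9, so closeness = 8/12 = 2/3.

2/3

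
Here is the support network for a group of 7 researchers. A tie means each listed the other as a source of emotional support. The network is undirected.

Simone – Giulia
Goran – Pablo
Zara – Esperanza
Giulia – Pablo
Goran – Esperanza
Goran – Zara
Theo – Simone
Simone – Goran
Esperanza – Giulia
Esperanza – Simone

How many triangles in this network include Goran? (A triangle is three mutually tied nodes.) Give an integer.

Goran's neighbors: Esperanza, Pablo, Simone, and Zara.
Neighbor pairs that are themselves tied: Goran–Esperanza–Simone; Goran–Esperanza–Zara. Each forms one triangle with Goran, for 2 in total.

2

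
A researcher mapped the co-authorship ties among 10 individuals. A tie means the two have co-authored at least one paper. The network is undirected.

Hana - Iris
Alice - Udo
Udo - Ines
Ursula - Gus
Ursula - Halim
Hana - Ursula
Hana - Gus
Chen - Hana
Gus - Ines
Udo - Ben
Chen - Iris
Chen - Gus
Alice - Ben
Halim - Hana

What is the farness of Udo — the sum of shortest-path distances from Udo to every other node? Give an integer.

Distances from Udo: Alice:1, Ben:1, Chen:3, Gus:2, Halim:4, Hana:3, Ines:1, Iris:4, Ursula:3.
Sum = 1 + 1 + 3 + 2 + 4 + 3 + 1 + 4 + 3 = 22.

22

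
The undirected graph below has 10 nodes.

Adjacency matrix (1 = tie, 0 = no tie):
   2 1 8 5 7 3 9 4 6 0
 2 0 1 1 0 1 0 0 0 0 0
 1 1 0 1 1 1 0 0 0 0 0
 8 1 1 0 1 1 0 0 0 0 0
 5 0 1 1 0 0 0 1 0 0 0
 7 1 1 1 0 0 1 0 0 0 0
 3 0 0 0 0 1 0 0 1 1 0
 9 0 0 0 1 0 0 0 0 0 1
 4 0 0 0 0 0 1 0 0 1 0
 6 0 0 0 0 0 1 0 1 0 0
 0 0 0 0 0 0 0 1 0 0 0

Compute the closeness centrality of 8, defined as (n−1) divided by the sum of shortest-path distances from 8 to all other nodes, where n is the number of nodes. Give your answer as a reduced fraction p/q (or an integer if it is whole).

Distances from 8: 0:3, 1:1, 2:1, 3:2, 4:3, 5:1, 6:3, 7:1, 9:2. Sum = 17.
n = 10, so closeness = 9/17.

9/17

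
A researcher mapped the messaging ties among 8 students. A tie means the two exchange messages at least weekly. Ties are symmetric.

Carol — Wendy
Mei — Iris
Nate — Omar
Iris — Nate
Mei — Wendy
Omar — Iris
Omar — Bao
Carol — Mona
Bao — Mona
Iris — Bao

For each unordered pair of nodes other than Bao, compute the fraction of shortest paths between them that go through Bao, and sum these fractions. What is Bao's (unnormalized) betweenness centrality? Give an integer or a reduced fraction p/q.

Pairs whose geodesics pass through Bao — Omar–Mona: 1; Omar–Carol: 1; Mona–Mei: 1/2; Mona–Iris: 1; Mona–Nate: 2/2; Carol–Iris: 1/2; Carol–Nate: 2/3.
All other pairs contribute 0.
Summing the contributions gives betweenness(Bao) = 17/3.

17/3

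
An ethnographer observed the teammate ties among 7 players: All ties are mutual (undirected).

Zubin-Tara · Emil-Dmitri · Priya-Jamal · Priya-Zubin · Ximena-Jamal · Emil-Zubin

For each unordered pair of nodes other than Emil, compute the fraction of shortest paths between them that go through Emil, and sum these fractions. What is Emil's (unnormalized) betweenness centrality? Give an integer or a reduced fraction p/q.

Pairs whose geodesics pass through Emil — Priya–Dmitri: 1; Ximena–Dmitri: 1; Tara–Dmitri: 1; Jamal–Dmitri: 1; Zubin–Dmitri: 1.
All other pairs contribute 0.
Summing the contributions gives betweenness(Emil) = 5.

5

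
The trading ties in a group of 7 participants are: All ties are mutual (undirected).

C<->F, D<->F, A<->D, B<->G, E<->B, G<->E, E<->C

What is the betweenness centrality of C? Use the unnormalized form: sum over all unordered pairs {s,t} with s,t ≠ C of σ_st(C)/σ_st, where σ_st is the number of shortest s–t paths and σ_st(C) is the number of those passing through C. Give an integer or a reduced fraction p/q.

9

Pairs whose geodesics pass through C — F–G: 1; F–E: 1; F–B: 1; A–G: 1; A–E: 1; A–B: 1; D–G: 1; D–E: 1; D–B: 1.
All other pairs contribute 0.
Summing the contributions gives betweenness(C) = 9.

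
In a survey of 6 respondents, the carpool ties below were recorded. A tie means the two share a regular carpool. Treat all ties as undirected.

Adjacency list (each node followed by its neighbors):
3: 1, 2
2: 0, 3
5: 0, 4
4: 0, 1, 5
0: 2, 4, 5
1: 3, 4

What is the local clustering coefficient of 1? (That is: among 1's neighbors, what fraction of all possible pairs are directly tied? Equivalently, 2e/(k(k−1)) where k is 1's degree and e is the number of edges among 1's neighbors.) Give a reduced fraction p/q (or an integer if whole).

0

1's neighbors: 3 and 4 (k = 2).
Possible neighbor pairs: C(2,2) = 1. Edges among them: none → e = 0.
Clustering(1) = 0/1.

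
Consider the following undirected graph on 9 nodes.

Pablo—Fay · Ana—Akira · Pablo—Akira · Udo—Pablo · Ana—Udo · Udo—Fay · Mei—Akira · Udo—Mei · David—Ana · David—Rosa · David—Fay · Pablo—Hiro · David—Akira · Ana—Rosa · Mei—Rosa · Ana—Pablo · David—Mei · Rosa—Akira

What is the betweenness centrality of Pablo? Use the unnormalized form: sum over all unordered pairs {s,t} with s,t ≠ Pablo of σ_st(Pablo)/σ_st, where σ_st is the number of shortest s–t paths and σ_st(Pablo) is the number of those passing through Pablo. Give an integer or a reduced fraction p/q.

Pairs whose geodesics pass through Pablo — Hiro–Ana: 1; Hiro–Akira: 1; Hiro–Udo: 1; Hiro–Mei: 2/2; Hiro–Rosa: 2/2; Hiro–Fay: 1; Hiro–David: 3/3; Ana–Fay: 1/3; Akira–Udo: 1/3; Akira–Fay: 1/2.
All other pairs contribute 0.
Summing the contributions gives betweenness(Pablo) = 49/6.

49/6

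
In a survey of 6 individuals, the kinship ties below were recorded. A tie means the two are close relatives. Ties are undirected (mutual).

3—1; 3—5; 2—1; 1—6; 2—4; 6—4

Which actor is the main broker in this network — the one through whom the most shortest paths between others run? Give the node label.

Unnormalized betweenness of each node: 1:13/2, 2:3/2, 3:4, 4:1/2, 5:0, 6:3/2.
1 has the largest value, 13/2, making it the main broker — the node through which the most shortest paths run.

1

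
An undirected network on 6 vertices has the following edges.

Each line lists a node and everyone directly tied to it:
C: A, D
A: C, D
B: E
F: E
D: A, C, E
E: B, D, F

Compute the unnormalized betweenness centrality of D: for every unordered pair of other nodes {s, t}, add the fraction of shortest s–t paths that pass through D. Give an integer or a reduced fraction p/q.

6

Pairs whose geodesics pass through D — C–E: 1; C–B: 1; C–F: 1; A–E: 1; A–B: 1; A–F: 1.
All other pairs contribute 0.
Summing the contributions gives betweenness(D) = 6.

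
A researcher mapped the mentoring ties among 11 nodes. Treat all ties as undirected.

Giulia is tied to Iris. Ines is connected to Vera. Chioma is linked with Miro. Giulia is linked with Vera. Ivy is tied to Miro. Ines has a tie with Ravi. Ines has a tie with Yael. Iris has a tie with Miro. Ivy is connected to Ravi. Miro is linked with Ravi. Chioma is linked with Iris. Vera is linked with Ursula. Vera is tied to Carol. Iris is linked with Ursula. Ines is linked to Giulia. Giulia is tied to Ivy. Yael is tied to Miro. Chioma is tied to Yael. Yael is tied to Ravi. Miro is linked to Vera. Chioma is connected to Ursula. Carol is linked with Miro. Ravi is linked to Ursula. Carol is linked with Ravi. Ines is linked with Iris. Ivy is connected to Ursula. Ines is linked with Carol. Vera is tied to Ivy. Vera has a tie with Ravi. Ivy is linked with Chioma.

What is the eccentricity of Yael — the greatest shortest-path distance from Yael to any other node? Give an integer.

Distances from Yael: Carol:2, Chioma:1, Giulia:2, Ines:1, Iris:2, Ivy:2, Miro:1, Ravi:1, Ursula:2, Vera:2.
The largest is 2 (to Ivy, Iris, Ursula, Vera, Carol, and Giulia), so the eccentricity of Yael is 2.

2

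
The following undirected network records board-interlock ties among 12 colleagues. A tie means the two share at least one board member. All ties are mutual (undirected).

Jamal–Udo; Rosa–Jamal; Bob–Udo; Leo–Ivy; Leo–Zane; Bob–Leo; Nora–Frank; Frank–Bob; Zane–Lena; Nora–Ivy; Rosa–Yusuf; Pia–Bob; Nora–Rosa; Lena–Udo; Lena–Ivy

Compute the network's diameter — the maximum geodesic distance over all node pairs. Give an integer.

Eccentricity of each node (its greatest distance to any other): Bob:4, Frank:3, Ivy:3, Jamal:3, Lena:4, Leo:4, Nora:3, Pia:5, Rosa:4, Udo:3, Yusuf:5, Zane:5.
The maximum eccentricity is 5, realized for instance by the pair Yusuf–Zane via Yusuf – Rosa – Nora – Ivy – Lena – Zane. So the diameter is 5.

5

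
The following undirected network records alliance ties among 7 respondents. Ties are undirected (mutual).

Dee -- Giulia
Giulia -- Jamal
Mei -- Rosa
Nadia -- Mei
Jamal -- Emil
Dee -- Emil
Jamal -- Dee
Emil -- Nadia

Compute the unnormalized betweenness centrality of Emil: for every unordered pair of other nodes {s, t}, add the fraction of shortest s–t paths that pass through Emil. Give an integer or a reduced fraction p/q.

Pairs whose geodesics pass through Emil — Giulia–Rosa: 2/2; Giulia–Nadia: 2/2; Giulia–Mei: 2/2; Jamal–Rosa: 1; Jamal–Nadia: 1; Jamal–Mei: 1; Dee–Rosa: 1; Dee–Nadia: 1; Dee–Mei: 1.
All other pairs contribute 0.
Summing the contributions gives betweenness(Emil) = 9.

9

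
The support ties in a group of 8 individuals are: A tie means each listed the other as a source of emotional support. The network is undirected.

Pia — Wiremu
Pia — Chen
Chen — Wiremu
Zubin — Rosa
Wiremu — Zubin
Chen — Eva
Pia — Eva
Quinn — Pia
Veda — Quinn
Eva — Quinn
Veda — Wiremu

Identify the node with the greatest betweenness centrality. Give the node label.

Wiremu

Unnormalized betweenness of each node: Chen:3/2, Eva:1/2, Pia:7/2, Quinn:3/2, Rosa:0, Veda:3/2, Wiremu:23/2, Zubin:6.
Wiremu has the largest value, 23/2, making it the main broker — the node through which the most shortest paths run.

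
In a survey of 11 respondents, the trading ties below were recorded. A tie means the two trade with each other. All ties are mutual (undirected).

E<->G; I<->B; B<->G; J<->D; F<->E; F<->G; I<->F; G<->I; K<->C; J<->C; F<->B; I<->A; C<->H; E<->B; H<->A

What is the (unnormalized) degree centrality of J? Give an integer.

J is directly tied to C and D. That is 2 neighbors, so the degree of J is 2.

2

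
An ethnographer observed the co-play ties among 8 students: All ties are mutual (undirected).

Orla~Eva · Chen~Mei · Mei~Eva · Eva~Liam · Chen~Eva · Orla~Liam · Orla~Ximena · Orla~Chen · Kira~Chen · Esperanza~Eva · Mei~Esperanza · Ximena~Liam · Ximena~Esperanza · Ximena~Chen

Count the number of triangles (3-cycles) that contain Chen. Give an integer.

3

Chen's neighbors: Eva, Kira, Mei, Orla, and Ximena.
Neighbor pairs that are themselves tied: Chen–Eva–Mei; Chen–Eva–Orla; Chen–Orla–Ximena. Each forms one triangle with Chen, for 3 in total.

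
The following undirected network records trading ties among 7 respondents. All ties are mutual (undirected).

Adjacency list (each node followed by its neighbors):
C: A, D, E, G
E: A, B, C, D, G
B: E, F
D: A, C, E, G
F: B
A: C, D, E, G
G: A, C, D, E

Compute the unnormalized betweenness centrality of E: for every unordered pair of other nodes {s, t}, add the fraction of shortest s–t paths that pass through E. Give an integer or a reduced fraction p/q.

8

Pairs whose geodesics pass through E — C–F: 1; C–B: 1; G–F: 1; G–B: 1; D–F: 1; D–B: 1; A–F: 1; A–B: 1.
All other pairs contribute 0.
Summing the contributions gives betweenness(E) = 8.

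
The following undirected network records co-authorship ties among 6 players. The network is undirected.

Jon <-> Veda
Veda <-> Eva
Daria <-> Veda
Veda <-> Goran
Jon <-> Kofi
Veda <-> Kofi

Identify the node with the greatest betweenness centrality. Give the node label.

Veda

Unnormalized betweenness of each node: Daria:0, Eva:0, Goran:0, Jon:0, Kofi:0, Veda:9.
Veda has the largest value, 9, making it the main broker — the node through which the most shortest paths run.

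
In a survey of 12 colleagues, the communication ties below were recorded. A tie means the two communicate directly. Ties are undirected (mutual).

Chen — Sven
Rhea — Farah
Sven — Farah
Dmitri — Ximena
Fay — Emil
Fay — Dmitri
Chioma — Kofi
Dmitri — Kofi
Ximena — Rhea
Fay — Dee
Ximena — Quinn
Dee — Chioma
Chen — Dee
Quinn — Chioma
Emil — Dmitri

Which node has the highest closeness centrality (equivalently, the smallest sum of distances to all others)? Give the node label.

Dmitri

Farness (sum of distances to all others) for each node — Chen:27, Chioma:24, Dee:23, Dmitri:22, Emil:28, Farah:31, Fay:24, Kofi:26, Quinn:26, Rhea:27, Sven:31, Ximena:23.
The smallest farness is 22, for Dmitri, so Dmitri has the highest closeness.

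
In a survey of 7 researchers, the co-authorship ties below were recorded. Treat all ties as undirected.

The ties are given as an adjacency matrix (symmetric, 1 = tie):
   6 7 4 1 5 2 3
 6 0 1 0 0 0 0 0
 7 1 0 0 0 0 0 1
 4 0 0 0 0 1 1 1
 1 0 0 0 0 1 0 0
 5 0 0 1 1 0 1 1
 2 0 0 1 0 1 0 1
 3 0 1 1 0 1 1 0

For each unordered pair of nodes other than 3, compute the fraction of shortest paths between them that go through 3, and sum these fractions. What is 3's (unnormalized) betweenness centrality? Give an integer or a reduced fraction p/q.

Pairs whose geodesics pass through 3 — 6–4: 1; 6–1: 1; 6–5: 1; 6–2: 1; 7–4: 1; 7–1: 1; 7–5: 1; 7–2: 1.
All other pairs contribute 0.
Summing the contributions gives betweenness(3) = 8.

8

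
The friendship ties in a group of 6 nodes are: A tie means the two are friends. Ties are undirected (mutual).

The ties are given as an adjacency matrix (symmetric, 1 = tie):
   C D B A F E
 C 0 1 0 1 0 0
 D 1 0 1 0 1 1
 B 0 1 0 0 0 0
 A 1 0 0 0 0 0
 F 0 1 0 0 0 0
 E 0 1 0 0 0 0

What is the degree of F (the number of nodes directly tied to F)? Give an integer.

1

F is directly tied to D. That is 1 neighbor, so the degree of F is 1.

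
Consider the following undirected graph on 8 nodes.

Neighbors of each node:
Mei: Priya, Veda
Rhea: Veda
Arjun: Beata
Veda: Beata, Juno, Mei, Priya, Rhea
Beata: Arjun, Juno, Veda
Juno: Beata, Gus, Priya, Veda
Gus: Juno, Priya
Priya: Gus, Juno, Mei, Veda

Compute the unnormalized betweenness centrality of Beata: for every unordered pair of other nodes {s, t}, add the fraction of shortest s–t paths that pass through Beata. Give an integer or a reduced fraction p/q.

Pairs whose geodesics pass through Beata — Veda–Arjun: 1; Arjun–Priya: 2/2; Arjun–Mei: 1; Arjun–Gus: 1; Arjun–Juno: 1; Arjun–Rhea: 1.
All other pairs contribute 0.
Summing the contributions gives betweenness(Beata) = 6.

6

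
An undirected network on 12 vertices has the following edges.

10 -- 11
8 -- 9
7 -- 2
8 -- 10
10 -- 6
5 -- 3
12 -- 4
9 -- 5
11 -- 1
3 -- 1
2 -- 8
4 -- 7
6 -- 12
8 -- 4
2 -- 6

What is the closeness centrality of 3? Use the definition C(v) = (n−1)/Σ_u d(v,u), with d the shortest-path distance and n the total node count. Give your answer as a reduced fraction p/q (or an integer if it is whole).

Distances from 3: 1:1, 2:4, 4:4, 5:1, 6:4, 7:5, 8:3, 9:2, 10:3, 11:2, 12:5. Sum = 34.
n = 12, so closeness = 11/34.

11/34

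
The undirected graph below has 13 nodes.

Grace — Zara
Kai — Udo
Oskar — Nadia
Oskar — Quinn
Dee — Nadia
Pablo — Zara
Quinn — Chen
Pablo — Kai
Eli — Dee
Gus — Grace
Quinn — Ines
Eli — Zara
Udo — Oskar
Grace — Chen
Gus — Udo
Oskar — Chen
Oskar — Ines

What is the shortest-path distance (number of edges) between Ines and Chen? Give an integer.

One shortest route is Ines – Quinn – Chen, which uses 2 edges, and Ines and Chen are not directly tied, so nothing shorter exists. So d(Ines,Chen) = 2.

2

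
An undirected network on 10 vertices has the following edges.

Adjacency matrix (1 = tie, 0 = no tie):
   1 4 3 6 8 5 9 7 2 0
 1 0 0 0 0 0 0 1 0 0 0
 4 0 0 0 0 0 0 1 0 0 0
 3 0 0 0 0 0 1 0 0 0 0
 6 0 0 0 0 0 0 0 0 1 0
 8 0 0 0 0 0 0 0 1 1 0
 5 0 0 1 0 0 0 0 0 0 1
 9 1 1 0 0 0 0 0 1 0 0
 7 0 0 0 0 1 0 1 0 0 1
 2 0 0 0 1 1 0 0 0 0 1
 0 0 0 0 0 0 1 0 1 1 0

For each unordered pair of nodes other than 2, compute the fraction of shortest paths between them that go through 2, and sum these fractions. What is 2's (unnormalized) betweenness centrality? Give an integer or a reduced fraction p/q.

19/2

Pairs whose geodesics pass through 2 — 1–6: 2/2; 4–6: 2/2; 3–6: 1; 3–8: 1/2; 6–8: 1; 6–5: 1; 6–9: 2/2; 6–7: 2/2; 6–0: 1; 8–5: 1/2; 8–0: 1/2.
All other pairs contribute 0.
Summing the contributions gives betweenness(2) = 19/2.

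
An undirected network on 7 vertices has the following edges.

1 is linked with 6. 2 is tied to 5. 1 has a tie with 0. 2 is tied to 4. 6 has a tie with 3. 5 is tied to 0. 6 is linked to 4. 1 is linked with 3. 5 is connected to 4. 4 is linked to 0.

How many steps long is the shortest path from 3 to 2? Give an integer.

3

One shortest route is 3 – 6 – 4 – 2, which uses 3 edges, and at distance 2 from 3 we only reach {0, 4}, which does not include 2. So d(3,2) = 3.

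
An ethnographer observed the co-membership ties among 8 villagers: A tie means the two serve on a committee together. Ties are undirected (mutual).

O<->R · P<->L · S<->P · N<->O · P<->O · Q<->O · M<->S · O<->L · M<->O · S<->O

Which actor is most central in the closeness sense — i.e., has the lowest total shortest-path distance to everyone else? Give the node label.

O

Farness (sum of distances to all others) for each node — L:12, M:12, N:13, O:7, P:11, Q:13, R:13, S:11.
The smallest farness is 7, for O, so O has the highest closeness.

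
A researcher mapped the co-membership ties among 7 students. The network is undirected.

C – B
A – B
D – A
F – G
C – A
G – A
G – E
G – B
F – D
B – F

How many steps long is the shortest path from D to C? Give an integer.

2

One shortest route is D – A – C, which uses 2 edges, and D and C are not directly tied, so nothing shorter exists. So d(D,C) = 2.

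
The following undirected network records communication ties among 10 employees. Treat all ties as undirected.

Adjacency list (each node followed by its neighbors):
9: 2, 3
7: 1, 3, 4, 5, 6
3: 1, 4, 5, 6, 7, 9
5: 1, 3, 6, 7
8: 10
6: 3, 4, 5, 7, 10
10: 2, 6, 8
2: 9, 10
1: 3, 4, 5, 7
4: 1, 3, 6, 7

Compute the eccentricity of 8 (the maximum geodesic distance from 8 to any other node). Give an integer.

Distances from 8: 1:4, 2:2, 3:3, 4:3, 5:3, 6:2, 7:3, 9:3, 10:1.
The largest is 4 (to 1), so the eccentricity of 8 is 4.

4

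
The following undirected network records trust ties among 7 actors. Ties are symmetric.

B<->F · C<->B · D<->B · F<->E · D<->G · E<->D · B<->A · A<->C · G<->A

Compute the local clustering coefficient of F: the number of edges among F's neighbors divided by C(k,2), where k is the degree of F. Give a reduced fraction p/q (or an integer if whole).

F's neighbors: B and E (k = 2).
Possible neighbor pairs: C(2,2) = 1. Edges among them: none → e = 0.
Clustering(F) = 0/1.

0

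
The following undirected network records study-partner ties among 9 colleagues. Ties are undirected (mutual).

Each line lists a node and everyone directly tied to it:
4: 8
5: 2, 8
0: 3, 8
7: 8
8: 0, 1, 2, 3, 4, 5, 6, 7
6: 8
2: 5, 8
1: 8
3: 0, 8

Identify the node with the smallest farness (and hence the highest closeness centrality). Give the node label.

Farness (sum of distances to all others) for each node — 0:14, 1:15, 2:14, 3:14, 4:15, 5:14, 6:15, 7:15, 8:8.
The smallest farness is 8, for 8, so 8 has the highest closeness.

8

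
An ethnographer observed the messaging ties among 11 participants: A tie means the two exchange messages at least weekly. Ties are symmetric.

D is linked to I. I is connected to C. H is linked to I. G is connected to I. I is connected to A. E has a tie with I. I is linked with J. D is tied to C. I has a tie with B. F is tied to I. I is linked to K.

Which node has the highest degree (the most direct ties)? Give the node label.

Degrees — A:1, B:1, C:2, D:2, E:1, F:1, G:1, H:1, I:10, J:1, K:1.
The maximum is 10, attained only by I.

I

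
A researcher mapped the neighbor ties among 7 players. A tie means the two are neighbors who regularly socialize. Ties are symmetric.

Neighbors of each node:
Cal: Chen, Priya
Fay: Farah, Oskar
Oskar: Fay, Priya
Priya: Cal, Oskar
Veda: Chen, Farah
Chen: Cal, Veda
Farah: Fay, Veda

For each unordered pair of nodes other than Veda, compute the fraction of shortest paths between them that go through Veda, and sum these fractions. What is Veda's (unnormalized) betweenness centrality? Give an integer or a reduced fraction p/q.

3

Pairs whose geodesics pass through Veda — Fay–Chen: 1; Farah–Chen: 1; Farah–Cal: 1.
All other pairs contribute 0.
Summing the contributions gives betweenness(Veda) = 3.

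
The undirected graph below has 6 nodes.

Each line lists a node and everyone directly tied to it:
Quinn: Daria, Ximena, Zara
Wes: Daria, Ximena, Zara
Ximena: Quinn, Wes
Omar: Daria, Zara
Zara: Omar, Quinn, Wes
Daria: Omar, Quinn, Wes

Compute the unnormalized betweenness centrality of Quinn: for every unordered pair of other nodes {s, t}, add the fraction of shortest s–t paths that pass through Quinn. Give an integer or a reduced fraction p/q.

Pairs whose geodesics pass through Quinn — Daria–Ximena: 1/2; Daria–Zara: 1/3; Ximena–Zara: 1/2; Ximena–Omar: 2/4.
All other pairs contribute 0.
Summing the contributions gives betweenness(Quinn) = 11/6.

11/6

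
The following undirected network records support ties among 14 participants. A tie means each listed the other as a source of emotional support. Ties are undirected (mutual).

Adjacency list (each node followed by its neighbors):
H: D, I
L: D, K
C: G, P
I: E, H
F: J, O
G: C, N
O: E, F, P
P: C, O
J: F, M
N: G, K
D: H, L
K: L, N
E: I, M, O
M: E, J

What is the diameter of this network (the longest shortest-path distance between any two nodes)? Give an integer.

Eccentricity of each node (its greatest distance to any other): C:5, D:5, E:5, F:6, G:5, H:5, I:5, J:7, K:7, L:6, M:6, N:6, O:5, P:5.
The maximum eccentricity is 7, realized for instance by the pair J–K via J – F – O – P – C – G – N – K. So the diameter is 7.

7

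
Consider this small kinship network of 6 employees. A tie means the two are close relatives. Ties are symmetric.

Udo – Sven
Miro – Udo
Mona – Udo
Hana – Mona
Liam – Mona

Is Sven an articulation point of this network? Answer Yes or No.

No

Even without Sven, every remaining node can still reach every other (the residual graph is connected), so Sven is not a cut vertex.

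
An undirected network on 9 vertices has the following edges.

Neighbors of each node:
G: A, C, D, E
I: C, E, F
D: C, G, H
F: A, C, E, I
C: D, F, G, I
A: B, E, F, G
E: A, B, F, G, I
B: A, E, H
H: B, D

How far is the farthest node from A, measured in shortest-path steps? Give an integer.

2

Distances from A: B:1, C:2, D:2, E:1, F:1, G:1, H:2, I:2.
The largest is 2 (to D, C, H, and I), so the eccentricity of A is 2.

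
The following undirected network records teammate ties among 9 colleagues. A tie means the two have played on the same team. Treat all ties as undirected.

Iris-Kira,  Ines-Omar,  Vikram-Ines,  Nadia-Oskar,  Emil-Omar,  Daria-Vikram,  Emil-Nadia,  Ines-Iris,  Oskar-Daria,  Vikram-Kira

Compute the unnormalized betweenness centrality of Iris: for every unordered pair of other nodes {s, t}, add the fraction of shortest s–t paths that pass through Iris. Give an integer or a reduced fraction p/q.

Pairs whose geodesics pass through Iris — Emil–Kira: 1/2; Omar–Kira: 1/2; Ines–Kira: 1/2.
All other pairs contribute 0.
Summing the contributions gives betweenness(Iris) = 3/2.

3/2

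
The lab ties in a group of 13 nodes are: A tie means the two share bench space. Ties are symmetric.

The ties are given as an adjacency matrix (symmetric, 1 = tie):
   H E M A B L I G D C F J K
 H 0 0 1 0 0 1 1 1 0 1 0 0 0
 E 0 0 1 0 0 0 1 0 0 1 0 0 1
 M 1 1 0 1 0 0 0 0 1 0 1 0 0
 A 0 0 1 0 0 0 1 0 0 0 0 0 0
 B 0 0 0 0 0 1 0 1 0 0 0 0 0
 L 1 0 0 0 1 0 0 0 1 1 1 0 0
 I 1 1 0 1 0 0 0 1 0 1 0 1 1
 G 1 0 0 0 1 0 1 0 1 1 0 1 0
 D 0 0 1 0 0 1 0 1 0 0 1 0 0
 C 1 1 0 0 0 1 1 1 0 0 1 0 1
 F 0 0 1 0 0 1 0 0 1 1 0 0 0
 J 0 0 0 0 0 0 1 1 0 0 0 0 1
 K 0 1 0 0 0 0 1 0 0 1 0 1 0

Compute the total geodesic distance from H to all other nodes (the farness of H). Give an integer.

19

Distances from H: A:2, B:2, C:1, D:2, E:2, F:2, G:1, I:1, J:2, K:2, L:1, M:1.
Sum = 2 + 2 + 1 + 2 + 2 + 2 + 1 + 1 + 2 + 2 + 1 + 1 = 19.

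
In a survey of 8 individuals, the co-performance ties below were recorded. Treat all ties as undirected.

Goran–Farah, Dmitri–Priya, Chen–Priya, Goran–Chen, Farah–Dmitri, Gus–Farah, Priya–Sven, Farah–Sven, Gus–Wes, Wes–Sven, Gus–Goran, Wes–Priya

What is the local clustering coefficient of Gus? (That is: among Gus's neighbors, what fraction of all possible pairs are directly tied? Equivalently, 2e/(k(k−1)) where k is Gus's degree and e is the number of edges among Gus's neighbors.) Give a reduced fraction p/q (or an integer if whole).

1/3

Gus's neighbors: Farah, Goran, and Wes (k = 3).
Possible neighbor pairs: C(3,2) = 3. Edges among them: Farah–Goran → e = 1.
Clustering(Gus) = 1/3.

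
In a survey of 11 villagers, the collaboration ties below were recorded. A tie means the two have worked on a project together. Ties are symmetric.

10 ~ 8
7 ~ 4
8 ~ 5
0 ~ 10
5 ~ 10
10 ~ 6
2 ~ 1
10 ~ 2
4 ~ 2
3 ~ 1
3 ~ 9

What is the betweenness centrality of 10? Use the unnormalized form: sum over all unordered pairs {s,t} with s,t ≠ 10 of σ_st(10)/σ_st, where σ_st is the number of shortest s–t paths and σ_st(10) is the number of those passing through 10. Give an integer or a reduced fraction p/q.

29

Pairs whose geodesics pass through 10 — 3–6: 1; 3–8: 1; 3–5: 1; 3–0: 1; 6–2: 1; 6–8: 1; 6–5: 1; 6–9: 1; 6–4: 1; 6–0: 1; 6–1: 1; 6–7: 1; 2–8: 1; 2–5: 1 … (+15 more pairs).
All other pairs contribute 0.
Summing the contributions gives betweenness(10) = 29.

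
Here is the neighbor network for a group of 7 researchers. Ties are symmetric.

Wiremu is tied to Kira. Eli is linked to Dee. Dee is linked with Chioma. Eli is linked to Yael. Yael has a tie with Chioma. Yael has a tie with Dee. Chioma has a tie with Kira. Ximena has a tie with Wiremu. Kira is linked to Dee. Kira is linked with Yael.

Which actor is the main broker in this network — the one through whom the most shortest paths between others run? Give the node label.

Unnormalized betweenness of each node: Chioma:0, Dee:2, Eli:0, Kira:8, Wiremu:5, Ximena:0, Yael:2.
Kira has the largest value, 8, making it the main broker — the node through which the most shortest paths run.

Kira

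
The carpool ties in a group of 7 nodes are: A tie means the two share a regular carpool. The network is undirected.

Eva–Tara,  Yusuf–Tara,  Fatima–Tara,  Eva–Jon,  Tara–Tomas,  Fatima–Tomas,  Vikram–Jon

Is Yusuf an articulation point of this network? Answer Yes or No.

No

Even without Yusuf, every remaining node can still reach every other (the residual graph is connected), so Yusuf is not a cut vertex.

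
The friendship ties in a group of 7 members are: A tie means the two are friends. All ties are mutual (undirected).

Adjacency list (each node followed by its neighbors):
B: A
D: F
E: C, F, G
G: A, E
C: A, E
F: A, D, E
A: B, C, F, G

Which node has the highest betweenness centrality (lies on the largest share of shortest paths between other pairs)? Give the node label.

Unnormalized betweenness of each node: A:15/2, B:0, C:2/3, D:0, E:5/2, F:17/3, G:2/3.
A has the largest value, 15/2, making it the main broker — the node through which the most shortest paths run.

A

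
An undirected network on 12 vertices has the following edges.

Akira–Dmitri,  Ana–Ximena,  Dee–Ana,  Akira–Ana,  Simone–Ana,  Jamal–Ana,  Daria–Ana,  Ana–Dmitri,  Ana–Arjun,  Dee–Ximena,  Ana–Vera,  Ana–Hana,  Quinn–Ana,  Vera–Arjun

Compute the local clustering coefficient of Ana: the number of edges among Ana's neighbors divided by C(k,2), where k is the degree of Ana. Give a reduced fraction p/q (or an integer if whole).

Ana's neighbors: Akira, Arjun, Daria, Dee, Dmitri, Hana, Jamal, Quinn, Simone, Vera, and Ximena (k = 11).
Possible neighbor pairs: C(11,2) = 55. Edges among them: Akira–Dmitri, Arjun–Vera, Dee–Ximena → e = 3.
Clustering(Ana) = 3/55.

3/55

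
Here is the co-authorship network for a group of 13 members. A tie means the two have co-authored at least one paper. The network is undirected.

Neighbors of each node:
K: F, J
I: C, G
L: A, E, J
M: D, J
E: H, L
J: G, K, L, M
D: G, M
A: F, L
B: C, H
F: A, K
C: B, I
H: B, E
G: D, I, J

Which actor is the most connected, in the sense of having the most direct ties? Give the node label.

J

Degrees — A:2, B:2, C:2, D:2, E:2, F:2, G:3, H:2, I:2, J:4, K:2, L:3, M:2.
The maximum is 4, attained only by J.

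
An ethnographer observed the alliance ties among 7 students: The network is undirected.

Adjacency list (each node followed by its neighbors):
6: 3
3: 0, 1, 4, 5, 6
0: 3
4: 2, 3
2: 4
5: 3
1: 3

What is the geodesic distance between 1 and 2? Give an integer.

One shortest route is 1 – 3 – 4 – 2, which uses 3 edges, and at distance 2 from 1 we only reach {0, 4, 5, 6}, which does not include 2. So d(1,2) = 3.

3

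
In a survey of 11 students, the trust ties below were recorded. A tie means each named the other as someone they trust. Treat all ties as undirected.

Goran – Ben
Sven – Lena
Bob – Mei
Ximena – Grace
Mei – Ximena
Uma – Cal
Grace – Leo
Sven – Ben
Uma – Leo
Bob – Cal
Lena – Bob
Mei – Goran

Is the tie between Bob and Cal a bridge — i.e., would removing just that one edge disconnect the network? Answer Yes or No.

Even without that edge, Bob still reaches Cal via Bob – Mei – Ximena – Grace – Leo – Uma – Cal, so the network stays connected. Not a bridge.

No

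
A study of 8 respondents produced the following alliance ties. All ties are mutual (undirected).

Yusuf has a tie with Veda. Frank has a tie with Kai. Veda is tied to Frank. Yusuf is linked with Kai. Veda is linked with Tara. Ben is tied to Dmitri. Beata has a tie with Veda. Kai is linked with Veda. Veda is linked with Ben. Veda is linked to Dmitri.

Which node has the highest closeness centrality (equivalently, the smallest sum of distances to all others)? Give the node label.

Veda

Farness (sum of distances to all others) for each node — Beata:13, Ben:12, Dmitri:12, Frank:12, Kai:11, Tara:13, Veda:7, Yusuf:12.
The smallest farness is 7, for Veda, so Veda has the highest closeness.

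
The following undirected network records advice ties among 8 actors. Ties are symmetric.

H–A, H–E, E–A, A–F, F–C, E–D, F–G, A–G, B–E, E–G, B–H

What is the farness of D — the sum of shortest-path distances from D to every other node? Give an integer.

Distances from D: A:2, B:2, C:4, E:1, F:3, G:2, H:2.
Sum = 2 + 2 + 4 + 1 + 3 + 2 + 2 = 16.

16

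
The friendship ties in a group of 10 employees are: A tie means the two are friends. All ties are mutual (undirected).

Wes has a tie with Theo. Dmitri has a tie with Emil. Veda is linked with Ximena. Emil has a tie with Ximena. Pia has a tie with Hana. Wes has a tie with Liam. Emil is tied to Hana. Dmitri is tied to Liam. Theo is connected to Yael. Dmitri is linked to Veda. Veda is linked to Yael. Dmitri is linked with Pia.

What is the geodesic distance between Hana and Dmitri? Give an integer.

2

One shortest route is Hana – Emil – Dmitri, which uses 2 edges, and Hana and Dmitri are not directly tied, so nothing shorter exists. So d(Hana,Dmitri) = 2.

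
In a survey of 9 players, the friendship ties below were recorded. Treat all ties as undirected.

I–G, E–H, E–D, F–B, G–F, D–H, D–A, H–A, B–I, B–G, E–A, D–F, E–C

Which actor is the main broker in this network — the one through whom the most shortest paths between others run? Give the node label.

D

Unnormalized betweenness of each node: A:0, B:3, C:0, D:16, E:7, F:15, G:3, H:0, I:0.
D has the largest value, 16, making it the main broker — the node through which the most shortest paths run.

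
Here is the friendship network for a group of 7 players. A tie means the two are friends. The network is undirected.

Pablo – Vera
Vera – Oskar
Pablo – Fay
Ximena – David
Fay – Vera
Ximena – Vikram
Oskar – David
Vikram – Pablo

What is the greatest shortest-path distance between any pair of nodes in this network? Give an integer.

Eccentricity of each node (its greatest distance to any other): David:3, Fay:3, Oskar:3, Pablo:3, Vera:3, Vikram:3, Ximena:3.
The maximum eccentricity is 3, realized for instance by the pair Ximena–Vera via Ximena – David – Oskar – Vera. So the diameter is 3.

3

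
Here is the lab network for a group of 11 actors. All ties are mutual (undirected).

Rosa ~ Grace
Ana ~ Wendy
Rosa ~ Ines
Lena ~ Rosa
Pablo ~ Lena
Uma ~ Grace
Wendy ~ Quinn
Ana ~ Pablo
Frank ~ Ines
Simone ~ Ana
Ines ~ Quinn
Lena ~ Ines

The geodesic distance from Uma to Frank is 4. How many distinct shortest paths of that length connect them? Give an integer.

The shortest distance is 4, and the only length-4 path is Uma–Grace–Rosa–Ines–Frank. So there is exactly 1 shortest path.

1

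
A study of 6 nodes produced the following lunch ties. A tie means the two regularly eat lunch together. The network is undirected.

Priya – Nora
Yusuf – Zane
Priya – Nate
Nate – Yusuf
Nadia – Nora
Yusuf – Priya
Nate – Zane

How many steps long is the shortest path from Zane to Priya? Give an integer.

2

One shortest route is Zane – Nate – Priya, which uses 2 edges, and Zane and Priya are not directly tied, so nothing shorter exists. So d(Zane,Priya) = 2.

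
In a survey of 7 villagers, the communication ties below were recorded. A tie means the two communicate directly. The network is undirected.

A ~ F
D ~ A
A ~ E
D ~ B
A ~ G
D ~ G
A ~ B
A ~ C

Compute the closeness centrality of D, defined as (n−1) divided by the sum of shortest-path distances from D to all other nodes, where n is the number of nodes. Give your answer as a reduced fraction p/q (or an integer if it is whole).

2/3

Distances from D: A:1, B:1, C:2, E:2, F:2, G:1. Sum = 9.
n = 7, so closeness = 6/9 = 2/3.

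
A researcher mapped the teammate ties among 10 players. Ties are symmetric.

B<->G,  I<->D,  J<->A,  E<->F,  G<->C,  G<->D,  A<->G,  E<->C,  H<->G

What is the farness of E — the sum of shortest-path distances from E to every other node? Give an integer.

24

Distances from E: A:3, B:3, C:1, D:3, F:1, G:2, H:3, I:4, J:4.
Sum = 3 + 3 + 1 + 3 + 1 + 2 + 3 + 4 + 4 = 24.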